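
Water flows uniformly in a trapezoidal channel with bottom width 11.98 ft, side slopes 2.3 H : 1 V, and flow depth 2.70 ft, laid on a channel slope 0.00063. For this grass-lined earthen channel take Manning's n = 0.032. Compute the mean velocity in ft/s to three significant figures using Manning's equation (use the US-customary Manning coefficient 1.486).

1.80 ft/s

A = (b + z·y)·y = (11.98 + 2.3×2.70)×2.70 = 49.11 ft²
P = b + 2y√(1+z²) = 11.98 + 2×2.70×√(1+2.3²) = 25.52 ft
R = A/P = 49.11/25.52 = 1.924 ft
Q = (1.486/n)·A·R^(2/3)·S^(1/2) = (1.486/0.032) × 49.11 × 1.924^(2/3) × 0.00063^(1/2) = 88.56 ft³/s
V = Q/A = 88.56/49.11 = 1.803 ft/s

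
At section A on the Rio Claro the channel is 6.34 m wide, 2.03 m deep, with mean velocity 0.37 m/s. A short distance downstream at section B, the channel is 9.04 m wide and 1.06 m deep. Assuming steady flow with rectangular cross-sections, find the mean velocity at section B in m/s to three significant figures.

0.497 m/s

Q = A₁V₁ = (6.34×2.03) × 0.37 = 4.762 m³/s
A₂ = 9.04 × 1.06 = 9.582 m²
V₂ = Q/A₂ = 4.762/9.582 = 0.4970 m/s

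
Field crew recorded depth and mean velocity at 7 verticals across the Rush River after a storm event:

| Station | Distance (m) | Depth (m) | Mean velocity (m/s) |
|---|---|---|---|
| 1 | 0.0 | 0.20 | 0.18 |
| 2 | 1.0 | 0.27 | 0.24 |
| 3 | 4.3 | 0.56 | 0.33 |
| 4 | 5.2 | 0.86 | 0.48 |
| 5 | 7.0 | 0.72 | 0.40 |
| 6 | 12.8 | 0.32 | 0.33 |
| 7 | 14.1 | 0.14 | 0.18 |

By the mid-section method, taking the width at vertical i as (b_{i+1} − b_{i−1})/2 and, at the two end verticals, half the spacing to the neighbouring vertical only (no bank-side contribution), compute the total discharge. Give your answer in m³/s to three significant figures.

2.59 m³/s

w_1 = (1.0 − 0.0)/2 = 0.5 m; q_1 = 0.18 × 0.20 × 0.5 = 0.01800 m³/s
w_2 = (4.3 − 0.0)/2 = 2.15 m; q_2 = 0.24 × 0.27 × 2.15 = 0.1393 m³/s
w_3 = (5.2 − 1.0)/2 = 2.1 m; q_3 = 0.33 × 0.56 × 2.1 = 0.3881 m³/s
w_4 = (7.0 − 4.3)/2 = 1.35 m; q_4 = 0.48 × 0.86 × 1.35 = 0.5573 m³/s
w_5 = (12.8 − 5.2)/2 = 3.8 m; q_5 = 0.40 × 0.72 × 3.8 = 1.094 m³/s
w_6 = (14.1 − 7.0)/2 = 3.55 m; q_6 = 0.33 × 0.32 × 3.55 = 0.3749 m³/s
w_7 = (14.1 − 12.8)/2 = 0.65 m; q_7 = 0.18 × 0.14 × 0.65 = 0.01638 m³/s
Q = Σ qᵢ = 2.588 m³/s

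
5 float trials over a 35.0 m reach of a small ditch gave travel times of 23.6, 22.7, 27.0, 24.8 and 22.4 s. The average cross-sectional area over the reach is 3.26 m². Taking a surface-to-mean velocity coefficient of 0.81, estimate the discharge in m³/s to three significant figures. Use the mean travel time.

t̄ = (23.6 + 22.7 + 27.0 + 24.8 + 22.4) / 5 = 24.1 s
v_surface = L / t̄ = 35.0 / 24.1 = 1.452 m/s
v_mean = 0.81 × 1.452 = 1.176 m/s
Q = A × v_mean = 3.26 × 1.176 = 3.835 m³/s

3.83 m³/s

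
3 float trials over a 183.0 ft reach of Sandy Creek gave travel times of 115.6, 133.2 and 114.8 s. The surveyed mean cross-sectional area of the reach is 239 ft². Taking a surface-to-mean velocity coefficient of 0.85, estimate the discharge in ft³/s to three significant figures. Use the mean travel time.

307 ft³/s

t̄ = (115.6 + 133.2 + 114.8) / 3 = 121.2 s
v_surface = L / t̄ = 183.0 / 121.2 = 1.510 ft/s
v_mean = 0.85 × 1.510 = 1.283 ft/s
Q = A × v_mean = 239 × 1.283 = 306.7 ft³/s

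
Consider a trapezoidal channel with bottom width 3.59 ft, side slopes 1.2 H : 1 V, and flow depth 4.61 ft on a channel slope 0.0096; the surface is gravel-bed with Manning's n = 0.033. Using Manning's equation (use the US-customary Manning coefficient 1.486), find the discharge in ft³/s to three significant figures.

327 ft³/s

A = (b + z·y)·y = (3.59 + 1.2×4.61)×4.61 = 42.05 ft²
P = b + 2y√(1+z²) = 3.59 + 2×4.61×√(1+1.2²) = 17.99 ft
R = A/P = 42.05/17.99 = 2.337 ft
Q = (1.486/n)·A·R^(2/3)·S^(1/2) = (1.486/0.033) × 42.05 × 2.337^(2/3) × 0.0096^(1/2) = 326.8 ft³/s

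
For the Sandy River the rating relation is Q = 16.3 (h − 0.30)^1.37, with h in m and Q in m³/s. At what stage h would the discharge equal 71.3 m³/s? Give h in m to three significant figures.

3.24 m

h − h₀ = (Q/C)^(1/b) = (71.3/16.3)^(1/1.37) = 2.936 m
h = 0.30 + 2.936 = 3.236 m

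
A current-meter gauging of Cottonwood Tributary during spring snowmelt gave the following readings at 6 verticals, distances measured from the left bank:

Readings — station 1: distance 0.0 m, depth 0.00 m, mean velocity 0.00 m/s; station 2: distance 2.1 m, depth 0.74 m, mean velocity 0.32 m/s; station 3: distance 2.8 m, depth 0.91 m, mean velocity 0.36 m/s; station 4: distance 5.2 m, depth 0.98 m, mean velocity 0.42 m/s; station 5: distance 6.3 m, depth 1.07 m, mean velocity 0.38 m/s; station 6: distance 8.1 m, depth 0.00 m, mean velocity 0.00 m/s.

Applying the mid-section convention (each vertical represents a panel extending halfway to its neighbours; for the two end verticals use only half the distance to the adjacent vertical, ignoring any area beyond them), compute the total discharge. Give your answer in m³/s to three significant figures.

w_2 = (2.8 − 0.0)/2 = 1.4 m; q_2 = 0.32 × 0.74 × 1.4 = 0.3315 m³/s
w_3 = (5.2 − 2.1)/2 = 1.55 m; q_3 = 0.36 × 0.91 × 1.55 = 0.5078 m³/s
w_4 = (6.3 − 2.8)/2 = 1.75 m; q_4 = 0.42 × 0.98 × 1.75 = 0.7203 m³/s
w_5 = (8.1 − 5.2)/2 = 1.45 m; q_5 = 0.38 × 1.07 × 1.45 = 0.5896 m³/s
Stations 1, 6 contribute zero (depth or velocity is 0).
Q = Σ qᵢ = 2.149 m³/s

2.15 m³/s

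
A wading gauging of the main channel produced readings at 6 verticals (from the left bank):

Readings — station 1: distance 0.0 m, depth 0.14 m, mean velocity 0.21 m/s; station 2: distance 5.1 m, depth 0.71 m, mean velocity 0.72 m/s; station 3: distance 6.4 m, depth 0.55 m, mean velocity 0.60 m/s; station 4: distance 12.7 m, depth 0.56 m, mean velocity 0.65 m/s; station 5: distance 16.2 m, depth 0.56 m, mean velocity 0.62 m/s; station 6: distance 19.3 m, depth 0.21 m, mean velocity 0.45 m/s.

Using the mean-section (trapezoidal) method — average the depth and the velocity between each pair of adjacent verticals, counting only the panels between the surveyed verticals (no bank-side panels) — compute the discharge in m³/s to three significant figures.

Panel 1-2: Δb = 5.1 m, d̄ = (0.14+0.71)/2 = 0.425, v̄ = (0.21+0.72)/2 = 0.465 → q = 5.1×0.425×0.465 = 1.008 m³/s
Panel 2-3: Δb = 1.3 m, d̄ = (0.71+0.55)/2 = 0.63, v̄ = (0.72+0.60)/2 = 0.66 → q = 1.3×0.63×0.66 = 0.5405 m³/s
Panel 3-4: Δb = 6.3 m, d̄ = (0.55+0.56)/2 = 0.555, v̄ = (0.60+0.65)/2 = 0.625 → q = 6.3×0.555×0.625 = 2.185 m³/s
Panel 4-5: Δb = 3.5 m, d̄ = (0.56+0.56)/2 = 0.56, v̄ = (0.65+0.62)/2 = 0.635 → q = 3.5×0.56×0.635 = 1.245 m³/s
Panel 5-6: Δb = 3.1 m, d̄ = (0.56+0.21)/2 = 0.385, v̄ = (0.62+0.45)/2 = 0.535 → q = 3.1×0.385×0.535 = 0.6385 m³/s
Q = Σ q = 5.617 m³/s

5.62 m³/s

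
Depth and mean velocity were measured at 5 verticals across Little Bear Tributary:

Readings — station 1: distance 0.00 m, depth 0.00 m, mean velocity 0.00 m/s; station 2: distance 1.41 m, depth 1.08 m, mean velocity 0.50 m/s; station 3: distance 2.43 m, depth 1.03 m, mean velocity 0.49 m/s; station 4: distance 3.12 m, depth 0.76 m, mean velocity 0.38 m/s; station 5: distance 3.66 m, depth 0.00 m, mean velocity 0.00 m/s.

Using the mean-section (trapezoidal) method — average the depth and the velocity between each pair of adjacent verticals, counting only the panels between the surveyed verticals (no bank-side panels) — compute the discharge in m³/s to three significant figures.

1.03 m³/s

Panel 1-2: Δb = 1.41 m, d̄ = (0.00+1.08)/2 = 0.54, v̄ = (0.00+0.50)/2 = 0.25 → q = 1.41×0.54×0.25 = 0.1904 m³/s
Panel 2-3: Δb = 1.02 m, d̄ = (1.08+1.03)/2 = 1.055, v̄ = (0.50+0.49)/2 = 0.495 → q = 1.02×1.055×0.495 = 0.5327 m³/s
Panel 3-4: Δb = 0.69 m, d̄ = (1.03+0.76)/2 = 0.895, v̄ = (0.49+0.38)/2 = 0.435 → q = 0.69×0.895×0.435 = 0.2686 m³/s
Panel 4-5: Δb = 0.54 m, d̄ = (0.76+0.00)/2 = 0.38, v̄ = (0.38+0.00)/2 = 0.19 → q = 0.54×0.38×0.19 = 0.03899 m³/s
Q = Σ q = 1.031 m³/s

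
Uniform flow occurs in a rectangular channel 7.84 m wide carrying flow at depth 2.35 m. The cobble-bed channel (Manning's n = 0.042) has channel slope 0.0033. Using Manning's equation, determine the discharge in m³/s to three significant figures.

A = b·y = 7.84 × 2.35 = 18.42 m²
P = b + 2y = 7.84 + 2×2.35 = 12.54 m
R = A/P = 18.42/12.54 = 1.469 m
Q = (1/n)·A·R^(2/3)·S^(1/2) = (1/0.042) × 18.42 × 1.469^(2/3) × 0.0033^(1/2) = 32.57 m³/s

32.6 m³/s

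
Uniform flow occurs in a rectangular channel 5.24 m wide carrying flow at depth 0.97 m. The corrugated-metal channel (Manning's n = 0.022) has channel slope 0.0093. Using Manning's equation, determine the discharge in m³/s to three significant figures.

A = b·y = 5.24 × 0.97 = 5.083 m²
P = b + 2y = 5.24 + 2×0.97 = 7.180 m
R = A/P = 5.083/7.180 = 0.7079 m
Q = (1/n)·A·R^(2/3)·S^(1/2) = (1/0.022) × 5.083 × 0.7079^(2/3) × 0.0093^(1/2) = 17.70 m³/s

17.7 m³/s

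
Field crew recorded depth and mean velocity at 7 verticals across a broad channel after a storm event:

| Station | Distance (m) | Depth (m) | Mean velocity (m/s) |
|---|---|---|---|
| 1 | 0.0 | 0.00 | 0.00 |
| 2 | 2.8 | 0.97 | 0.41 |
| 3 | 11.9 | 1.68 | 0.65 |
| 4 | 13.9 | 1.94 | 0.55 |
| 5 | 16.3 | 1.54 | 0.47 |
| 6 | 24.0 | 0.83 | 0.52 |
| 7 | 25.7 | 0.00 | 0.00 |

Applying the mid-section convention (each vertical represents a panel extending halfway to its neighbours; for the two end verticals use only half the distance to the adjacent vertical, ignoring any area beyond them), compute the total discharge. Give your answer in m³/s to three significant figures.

w_2 = (11.9 − 0.0)/2 = 5.95 m; q_2 = 0.41 × 0.97 × 5.95 = 2.366 m³/s
w_3 = (13.9 − 2.8)/2 = 5.55 m; q_3 = 0.65 × 1.68 × 5.55 = 6.061 m³/s
w_4 = (16.3 − 11.9)/2 = 2.2 m; q_4 = 0.55 × 1.94 × 2.2 = 2.347 m³/s
w_5 = (24.0 − 13.9)/2 = 5.05 m; q_5 = 0.47 × 1.54 × 5.05 = 3.655 m³/s
w_6 = (25.7 − 16.3)/2 = 4.7 m; q_6 = 0.52 × 0.83 × 4.7 = 2.029 m³/s
Stations 1, 7 contribute zero (depth or velocity is 0).
Q = Σ qᵢ = 16.46 m³/s

16.5 m³/s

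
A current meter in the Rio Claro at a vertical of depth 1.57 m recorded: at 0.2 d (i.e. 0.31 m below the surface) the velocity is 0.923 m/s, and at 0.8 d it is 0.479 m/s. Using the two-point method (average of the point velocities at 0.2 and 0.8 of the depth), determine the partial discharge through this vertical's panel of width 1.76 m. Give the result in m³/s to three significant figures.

v̄ = (0.923 + 0.479) / 2 = 0.7010 m/s
q = v̄ × d × w = 0.7010 × 1.57 × 1.76 = 1.937 m³/s

1.94 m³/s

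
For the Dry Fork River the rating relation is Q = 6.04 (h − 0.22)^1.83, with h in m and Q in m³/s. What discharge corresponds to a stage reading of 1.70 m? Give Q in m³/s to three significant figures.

12.4 m³/s

Q = 6.04 × (1.70 − 0.22)^1.83 = 6.04 × 1.48^1.83 = 12.38 m³/s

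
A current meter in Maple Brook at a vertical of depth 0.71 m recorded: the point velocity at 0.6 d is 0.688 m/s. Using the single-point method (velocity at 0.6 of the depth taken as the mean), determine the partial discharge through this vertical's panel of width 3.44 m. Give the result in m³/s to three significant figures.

1.68 m³/s

v̄ = v₀.₆ = 0.688 m/s
q = v̄ × d × w = 0.6880 × 0.71 × 3.44 = 1.680 m³/s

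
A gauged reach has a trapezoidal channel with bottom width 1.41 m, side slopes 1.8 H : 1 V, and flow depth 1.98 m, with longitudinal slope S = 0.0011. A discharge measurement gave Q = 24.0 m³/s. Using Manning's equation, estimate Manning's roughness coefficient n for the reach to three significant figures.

A = (b + z·y)·y = (1.41 + 1.8×1.98)×1.98 = 9.849 m²
P = b + 2y√(1+z²) = 1.41 + 2×1.98×√(1+1.8²) = 9.564 m
R = A/P = 9.849/9.564 = 1.030 m
n = (1/Q)·A·R^(2/3)·S^(1/2) = (1/24.0) × 9.849 × 1.020 × 0.03317 = 0.01388

0.0139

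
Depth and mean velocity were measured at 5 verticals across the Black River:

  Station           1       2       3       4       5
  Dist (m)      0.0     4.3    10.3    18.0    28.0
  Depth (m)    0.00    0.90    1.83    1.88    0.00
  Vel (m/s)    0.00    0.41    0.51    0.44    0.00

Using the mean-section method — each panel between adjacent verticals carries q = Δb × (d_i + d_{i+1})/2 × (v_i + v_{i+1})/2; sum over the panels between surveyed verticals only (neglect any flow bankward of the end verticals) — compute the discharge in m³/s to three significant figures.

Panel 1-2: Δb = 4.3 m, d̄ = (0.00+0.90)/2 = 0.45, v̄ = (0.00+0.41)/2 = 0.205 → q = 4.3×0.45×0.205 = 0.3967 m³/s
Panel 2-3: Δb = 6 m, d̄ = (0.90+1.83)/2 = 1.365, v̄ = (0.41+0.51)/2 = 0.46 → q = 6×1.365×0.46 = 3.767 m³/s
Panel 3-4: Δb = 7.7 m, d̄ = (1.83+1.88)/2 = 1.855, v̄ = (0.51+0.44)/2 = 0.475 → q = 7.7×1.855×0.475 = 6.785 m³/s
Panel 4-5: Δb = 10 m, d̄ = (1.88+0.00)/2 = 0.94, v̄ = (0.44+0.00)/2 = 0.22 → q = 10×0.94×0.22 = 2.068 m³/s
Q = Σ q = 13.02 m³/s

13.0 m³/s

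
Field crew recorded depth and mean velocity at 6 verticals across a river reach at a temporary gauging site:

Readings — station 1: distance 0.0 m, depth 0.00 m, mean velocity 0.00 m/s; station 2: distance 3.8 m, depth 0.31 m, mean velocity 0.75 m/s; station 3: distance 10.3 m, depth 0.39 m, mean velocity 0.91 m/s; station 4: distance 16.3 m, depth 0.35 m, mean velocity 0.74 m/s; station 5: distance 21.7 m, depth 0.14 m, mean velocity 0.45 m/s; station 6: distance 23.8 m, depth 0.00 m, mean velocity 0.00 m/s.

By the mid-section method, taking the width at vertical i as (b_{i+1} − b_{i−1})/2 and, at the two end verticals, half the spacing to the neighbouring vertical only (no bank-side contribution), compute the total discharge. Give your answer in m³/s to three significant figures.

5.13 m³/s

w_2 = (10.3 − 0.0)/2 = 5.15 m; q_2 = 0.75 × 0.31 × 5.15 = 1.197 m³/s
w_3 = (16.3 − 3.8)/2 = 6.25 m; q_3 = 0.91 × 0.39 × 6.25 = 2.218 m³/s
w_4 = (21.7 − 10.3)/2 = 5.7 m; q_4 = 0.74 × 0.35 × 5.7 = 1.476 m³/s
w_5 = (23.8 − 16.3)/2 = 3.75 m; q_5 = 0.45 × 0.14 × 3.75 = 0.2363 m³/s
Stations 1, 6 contribute zero (depth or velocity is 0).
Q = Σ qᵢ = 5.128 m³/s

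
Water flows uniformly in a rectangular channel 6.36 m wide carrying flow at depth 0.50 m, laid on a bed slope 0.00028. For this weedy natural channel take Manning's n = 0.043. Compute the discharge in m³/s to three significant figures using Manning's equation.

A = b·y = 6.36 × 0.50 = 3.180 m²
P = b + 2y = 6.36 + 2×0.50 = 7.360 m
R = A/P = 3.180/7.360 = 0.4321 m
Q = (1/n)·A·R^(2/3)·S^(1/2) = (1/0.043) × 3.180 × 0.4321^(2/3) × 0.00028^(1/2) = 0.7072 m³/s

0.707 m³/s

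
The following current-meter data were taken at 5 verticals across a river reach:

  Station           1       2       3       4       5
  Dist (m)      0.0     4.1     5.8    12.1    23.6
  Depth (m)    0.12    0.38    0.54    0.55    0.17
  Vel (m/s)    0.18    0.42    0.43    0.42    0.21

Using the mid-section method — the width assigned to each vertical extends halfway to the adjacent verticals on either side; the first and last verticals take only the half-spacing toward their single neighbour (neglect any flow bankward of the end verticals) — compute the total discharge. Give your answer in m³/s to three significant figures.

3.70 m³/s

w_1 = (4.1 − 0.0)/2 = 2.05 m; q_1 = 0.18 × 0.12 × 2.05 = 0.04428 m³/s
w_2 = (5.8 − 0.0)/2 = 2.9 m; q_2 = 0.42 × 0.38 × 2.9 = 0.4628 m³/s
w_3 = (12.1 − 4.1)/2 = 4 m; q_3 = 0.43 × 0.54 × 4 = 0.9288 m³/s
w_4 = (23.6 − 5.8)/2 = 8.9 m; q_4 = 0.42 × 0.55 × 8.9 = 2.056 m³/s
w_5 = (23.6 − 12.1)/2 = 5.75 m; q_5 = 0.21 × 0.17 × 5.75 = 0.2053 m³/s
Q = Σ qᵢ = 3.697 m³/s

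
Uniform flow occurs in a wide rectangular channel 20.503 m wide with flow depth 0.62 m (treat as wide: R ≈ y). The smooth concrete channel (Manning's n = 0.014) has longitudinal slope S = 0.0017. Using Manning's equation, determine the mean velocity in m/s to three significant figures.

A = b·y = 20.503 × 0.62 = 12.71 m²
Wide channel: R ≈ y = 0.62 m
Q = (1/n)·A·R^(2/3)·S^(1/2) = (1/0.014) × 12.71 × 0.6200^(2/3) × 0.0017^(1/2) = 27.22 m³/s
V = Q/A = 27.22/12.71 = 2.141 m/s

2.14 m/s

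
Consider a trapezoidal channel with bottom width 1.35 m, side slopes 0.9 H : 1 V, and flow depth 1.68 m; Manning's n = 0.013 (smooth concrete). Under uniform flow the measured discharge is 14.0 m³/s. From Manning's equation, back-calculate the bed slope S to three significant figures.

0.00187

A = (b + z·y)·y = (1.35 + 0.9×1.68)×1.68 = 4.808 m²
P = b + 2y√(1+z²) = 1.35 + 2×1.68×√(1+0.9²) = 5.870 m
R = A/P = 4.808/5.870 = 0.8190 m
S = (Q·n / (1·A·R^(2/3)))² = (14.0×0.013 / (1×4.808×0.8754))² = 0.001870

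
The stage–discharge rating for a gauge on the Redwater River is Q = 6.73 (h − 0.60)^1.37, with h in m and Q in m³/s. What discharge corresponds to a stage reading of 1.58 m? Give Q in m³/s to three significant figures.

6.55 m³/s

Q = 6.73 × (1.58 − 0.60)^1.37 = 6.73 × 0.98^1.37 = 6.546 m³/s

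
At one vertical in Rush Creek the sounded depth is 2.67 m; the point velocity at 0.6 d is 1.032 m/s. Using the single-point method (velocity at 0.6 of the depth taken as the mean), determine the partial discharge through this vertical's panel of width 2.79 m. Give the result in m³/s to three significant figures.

7.69 m³/s

v̄ = v₀.₆ = 1.032 m/s
q = v̄ × d × w = 1.032 × 2.67 × 2.79 = 7.688 m³/s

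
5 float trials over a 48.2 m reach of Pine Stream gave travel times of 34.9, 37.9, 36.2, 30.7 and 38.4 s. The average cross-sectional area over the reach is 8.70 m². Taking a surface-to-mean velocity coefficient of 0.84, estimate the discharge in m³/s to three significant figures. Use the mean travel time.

t̄ = (34.9 + 37.9 + 36.2 + 30.7 + 38.4) / 5 = 35.62 s
v_surface = L / t̄ = 48.2 / 35.62 = 1.353 m/s
v_mean = 0.84 × 1.353 = 1.137 m/s
Q = A × v_mean = 8.70 × 1.137 = 9.889 m³/s

9.89 m³/s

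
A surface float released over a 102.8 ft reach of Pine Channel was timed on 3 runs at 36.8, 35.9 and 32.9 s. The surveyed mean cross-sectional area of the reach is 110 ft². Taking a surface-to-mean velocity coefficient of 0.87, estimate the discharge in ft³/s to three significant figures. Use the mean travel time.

t̄ = (36.8 + 35.9 + 32.9) / 3 = 35.2 s
v_surface = L / t̄ = 102.8 / 35.2 = 2.920 ft/s
v_mean = 0.87 × 2.920 = 2.541 ft/s
Q = A × v_mean = 110 × 2.541 = 279.5 ft³/s

279 ft³/s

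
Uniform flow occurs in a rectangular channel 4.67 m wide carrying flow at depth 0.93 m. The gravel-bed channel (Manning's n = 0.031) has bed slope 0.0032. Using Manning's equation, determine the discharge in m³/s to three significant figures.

A = b·y = 4.67 × 0.93 = 4.343 m²
P = b + 2y = 4.67 + 2×0.93 = 6.530 m
R = A/P = 4.343/6.530 = 0.6651 m
Q = (1/n)·A·R^(2/3)·S^(1/2) = (1/0.031) × 4.343 × 0.6651^(2/3) × 0.0032^(1/2) = 6.039 m³/s

6.04 m³/s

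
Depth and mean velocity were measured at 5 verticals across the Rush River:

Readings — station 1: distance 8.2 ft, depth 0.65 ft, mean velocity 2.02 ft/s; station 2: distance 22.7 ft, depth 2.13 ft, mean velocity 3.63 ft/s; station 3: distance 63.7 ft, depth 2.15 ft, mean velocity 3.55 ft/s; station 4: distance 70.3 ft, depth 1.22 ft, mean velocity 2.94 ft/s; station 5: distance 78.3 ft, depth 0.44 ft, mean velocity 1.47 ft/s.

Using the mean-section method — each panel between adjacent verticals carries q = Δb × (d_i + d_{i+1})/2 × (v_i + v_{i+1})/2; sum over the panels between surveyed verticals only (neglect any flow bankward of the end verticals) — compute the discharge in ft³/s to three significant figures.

Panel 1-2: Δb = 14.5 ft, d̄ = (0.65+2.13)/2 = 1.39, v̄ = (2.02+3.63)/2 = 2.825 → q = 14.5×1.39×2.825 = 56.94 ft³/s
Panel 2-3: Δb = 41 ft, d̄ = (2.13+2.15)/2 = 2.14, v̄ = (3.63+3.55)/2 = 3.59 → q = 41×2.14×3.59 = 315.0 ft³/s
Panel 3-4: Δb = 6.6 ft, d̄ = (2.15+1.22)/2 = 1.685, v̄ = (3.55+2.94)/2 = 3.245 → q = 6.6×1.685×3.245 = 36.09 ft³/s
Panel 4-5: Δb = 8 ft, d̄ = (1.22+0.44)/2 = 0.83, v̄ = (2.94+1.47)/2 = 2.205 → q = 8×0.83×2.205 = 14.64 ft³/s
Q = Σ q = 422.7 ft³/s

423 ft³/s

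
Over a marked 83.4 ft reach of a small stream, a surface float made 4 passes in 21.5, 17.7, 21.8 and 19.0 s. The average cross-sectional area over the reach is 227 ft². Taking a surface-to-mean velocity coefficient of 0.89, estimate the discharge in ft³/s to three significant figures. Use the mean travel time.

t̄ = (21.5 + 17.7 + 21.8 + 19.0) / 4 = 20 s
v_surface = L / t̄ = 83.4 / 20 = 4.170 ft/s
v_mean = 0.89 × 4.170 = 3.711 ft/s
Q = A × v_mean = 227 × 3.711 = 842.5 ft³/s

842 ft³/s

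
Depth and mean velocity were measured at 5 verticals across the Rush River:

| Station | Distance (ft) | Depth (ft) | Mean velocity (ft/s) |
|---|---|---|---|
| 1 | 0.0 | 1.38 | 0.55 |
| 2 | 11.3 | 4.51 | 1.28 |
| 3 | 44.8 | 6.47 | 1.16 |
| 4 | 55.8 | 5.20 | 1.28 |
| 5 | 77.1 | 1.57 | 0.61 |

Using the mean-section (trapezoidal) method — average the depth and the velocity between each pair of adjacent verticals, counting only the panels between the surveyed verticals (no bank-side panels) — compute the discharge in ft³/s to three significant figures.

Panel 1-2: Δb = 11.3 ft, d̄ = (1.38+4.51)/2 = 2.945, v̄ = (0.55+1.28)/2 = 0.915 → q = 11.3×2.945×0.915 = 30.45 ft³/s
Panel 2-3: Δb = 33.5 ft, d̄ = (4.51+6.47)/2 = 5.49, v̄ = (1.28+1.16)/2 = 1.22 → q = 33.5×5.49×1.22 = 224.4 ft³/s
Panel 3-4: Δb = 11 ft, d̄ = (6.47+5.20)/2 = 5.835, v̄ = (1.16+1.28)/2 = 1.22 → q = 11×5.835×1.22 = 78.31 ft³/s
Panel 4-5: Δb = 21.3 ft, d̄ = (5.20+1.57)/2 = 3.385, v̄ = (1.28+0.61)/2 = 0.945 → q = 21.3×3.385×0.945 = 68.13 ft³/s
Q = Σ q = 401.3 ft³/s

401 ft³/s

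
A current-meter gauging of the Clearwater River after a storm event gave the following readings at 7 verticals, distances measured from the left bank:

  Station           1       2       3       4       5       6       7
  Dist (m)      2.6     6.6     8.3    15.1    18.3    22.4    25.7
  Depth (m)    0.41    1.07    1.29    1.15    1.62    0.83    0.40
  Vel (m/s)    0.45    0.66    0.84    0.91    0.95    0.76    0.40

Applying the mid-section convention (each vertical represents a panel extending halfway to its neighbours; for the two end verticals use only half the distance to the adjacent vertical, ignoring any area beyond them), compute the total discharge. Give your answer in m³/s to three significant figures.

20.4 m³/s

w_1 = (6.6 − 2.6)/2 = 2 m; q_1 = 0.45 × 0.41 × 2 = 0.3690 m³/s
w_2 = (8.3 − 2.6)/2 = 2.85 m; q_2 = 0.66 × 1.07 × 2.85 = 2.013 m³/s
w_3 = (15.1 − 6.6)/2 = 4.25 m; q_3 = 0.84 × 1.29 × 4.25 = 4.605 m³/s
w_4 = (18.3 − 8.3)/2 = 5 m; q_4 = 0.91 × 1.15 × 5 = 5.233 m³/s
w_5 = (22.4 − 15.1)/2 = 3.65 m; q_5 = 0.95 × 1.62 × 3.65 = 5.617 m³/s
w_6 = (25.7 − 18.3)/2 = 3.7 m; q_6 = 0.76 × 0.83 × 3.7 = 2.334 m³/s
w_7 = (25.7 − 22.4)/2 = 1.65 m; q_7 = 0.40 × 0.40 × 1.65 = 0.2640 m³/s
Q = Σ qᵢ = 20.43 m³/s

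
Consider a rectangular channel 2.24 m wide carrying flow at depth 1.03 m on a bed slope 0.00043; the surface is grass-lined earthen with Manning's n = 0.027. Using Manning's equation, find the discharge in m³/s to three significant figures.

A = b·y = 2.24 × 1.03 = 2.307 m²
P = b + 2y = 2.24 + 2×1.03 = 4.300 m
R = A/P = 2.307/4.300 = 0.5366 m
Q = (1/n)·A·R^(2/3)·S^(1/2) = (1/0.027) × 2.307 × 0.5366^(2/3) × 0.00043^(1/2) = 1.170 m³/s

1.17 m³/s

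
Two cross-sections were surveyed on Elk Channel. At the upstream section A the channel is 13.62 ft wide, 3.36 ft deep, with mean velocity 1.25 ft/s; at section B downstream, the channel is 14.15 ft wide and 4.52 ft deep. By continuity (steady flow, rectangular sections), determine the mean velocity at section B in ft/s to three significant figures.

Q = A₁V₁ = (13.62×3.36) × 1.25 = 57.20 ft³/s
A₂ = 14.15 × 4.52 = 63.96 ft²
V₂ = Q/A₂ = 57.20/63.96 = 0.8944 ft/s

0.894 ft/s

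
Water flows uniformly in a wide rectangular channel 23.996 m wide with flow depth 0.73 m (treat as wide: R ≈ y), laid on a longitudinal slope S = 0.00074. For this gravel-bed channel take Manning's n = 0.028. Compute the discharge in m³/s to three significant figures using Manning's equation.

13.8 m³/s

A = b·y = 23.996 × 0.73 = 17.52 m²
Wide channel: R ≈ y = 0.73 m
Q = (1/n)·A·R^(2/3)·S^(1/2) = (1/0.028) × 17.52 × 0.7300^(2/3) × 0.00074^(1/2) = 13.80 m³/s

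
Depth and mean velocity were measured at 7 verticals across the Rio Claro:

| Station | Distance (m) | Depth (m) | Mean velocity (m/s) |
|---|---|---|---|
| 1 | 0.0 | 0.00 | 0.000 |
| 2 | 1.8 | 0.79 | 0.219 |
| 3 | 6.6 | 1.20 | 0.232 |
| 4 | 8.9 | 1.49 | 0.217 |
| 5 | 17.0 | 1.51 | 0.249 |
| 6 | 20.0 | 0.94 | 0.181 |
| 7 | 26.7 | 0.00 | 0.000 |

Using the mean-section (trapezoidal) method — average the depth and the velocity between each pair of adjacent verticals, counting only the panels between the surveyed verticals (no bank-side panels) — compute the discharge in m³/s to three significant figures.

5.76 m³/s

Panel 1-2: Δb = 1.8 m, d̄ = (0.00+0.79)/2 = 0.395, v̄ = (0.000+0.219)/2 = 0.1095 → q = 1.8×0.395×0.1095 = 0.07785 m³/s
Panel 2-3: Δb = 4.8 m, d̄ = (0.79+1.20)/2 = 0.995, v̄ = (0.219+0.232)/2 = 0.2255 → q = 4.8×0.995×0.2255 = 1.077 m³/s
Panel 3-4: Δb = 2.3 m, d̄ = (1.20+1.49)/2 = 1.345, v̄ = (0.232+0.217)/2 = 0.2245 → q = 2.3×1.345×0.2245 = 0.6945 m³/s
Panel 4-5: Δb = 8.1 m, d̄ = (1.49+1.51)/2 = 1.5, v̄ = (0.217+0.249)/2 = 0.233 → q = 8.1×1.5×0.233 = 2.831 m³/s
Panel 5-6: Δb = 3 m, d̄ = (1.51+0.94)/2 = 1.225, v̄ = (0.249+0.181)/2 = 0.215 → q = 3×1.225×0.215 = 0.7901 m³/s
Panel 6-7: Δb = 6.7 m, d̄ = (0.94+0.00)/2 = 0.47, v̄ = (0.181+0.000)/2 = 0.0905 → q = 6.7×0.47×0.0905 = 0.2850 m³/s
Q = Σ q = 5.755 m³/s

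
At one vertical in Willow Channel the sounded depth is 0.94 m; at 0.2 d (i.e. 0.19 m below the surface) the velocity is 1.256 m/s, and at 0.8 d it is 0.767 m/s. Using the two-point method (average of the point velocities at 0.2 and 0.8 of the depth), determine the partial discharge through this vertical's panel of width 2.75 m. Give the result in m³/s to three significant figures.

v̄ = (1.256 + 0.767) / 2 = 1.012 m/s
q = v̄ × d × w = 1.012 × 0.94 × 2.75 = 2.615 m³/s

2.61 m³/s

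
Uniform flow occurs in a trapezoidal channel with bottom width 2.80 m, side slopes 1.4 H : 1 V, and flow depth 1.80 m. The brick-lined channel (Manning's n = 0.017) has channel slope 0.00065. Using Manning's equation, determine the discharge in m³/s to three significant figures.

A = (b + z·y)·y = (2.80 + 1.4×1.80)×1.80 = 9.576 m²
P = b + 2y√(1+z²) = 2.80 + 2×1.80×√(1+1.4²) = 8.994 m
R = A/P = 9.576/8.994 = 1.065 m
Q = (1/n)·A·R^(2/3)·S^(1/2) = (1/0.017) × 9.576 × 1.065^(2/3) × 0.00065^(1/2) = 14.97 m³/s

15.0 m³/s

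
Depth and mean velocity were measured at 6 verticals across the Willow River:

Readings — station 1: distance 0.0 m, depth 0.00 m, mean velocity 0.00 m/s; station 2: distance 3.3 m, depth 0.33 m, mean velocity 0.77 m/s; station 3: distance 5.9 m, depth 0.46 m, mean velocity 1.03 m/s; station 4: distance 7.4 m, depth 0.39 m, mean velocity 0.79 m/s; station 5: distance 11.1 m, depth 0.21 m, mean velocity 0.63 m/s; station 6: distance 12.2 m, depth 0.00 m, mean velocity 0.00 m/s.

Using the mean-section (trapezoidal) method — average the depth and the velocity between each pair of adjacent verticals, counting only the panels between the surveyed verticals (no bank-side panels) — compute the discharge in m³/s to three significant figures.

2.54 m³/s

Panel 1-2: Δb = 3.3 m, d̄ = (0.00+0.33)/2 = 0.165, v̄ = (0.00+0.77)/2 = 0.385 → q = 3.3×0.165×0.385 = 0.2096 m³/s
Panel 2-3: Δb = 2.6 m, d̄ = (0.33+0.46)/2 = 0.395, v̄ = (0.77+1.03)/2 = 0.9 → q = 2.6×0.395×0.9 = 0.9243 m³/s
Panel 3-4: Δb = 1.5 m, d̄ = (0.46+0.39)/2 = 0.425, v̄ = (1.03+0.79)/2 = 0.91 → q = 1.5×0.425×0.91 = 0.5801 m³/s
Panel 4-5: Δb = 3.7 m, d̄ = (0.39+0.21)/2 = 0.3, v̄ = (0.79+0.63)/2 = 0.71 → q = 3.7×0.3×0.71 = 0.7881 m³/s
Panel 5-6: Δb = 1.1 m, d̄ = (0.21+0.00)/2 = 0.105, v̄ = (0.63+0.00)/2 = 0.315 → q = 1.1×0.105×0.315 = 0.03638 m³/s
Q = Σ q = 2.539 m³/s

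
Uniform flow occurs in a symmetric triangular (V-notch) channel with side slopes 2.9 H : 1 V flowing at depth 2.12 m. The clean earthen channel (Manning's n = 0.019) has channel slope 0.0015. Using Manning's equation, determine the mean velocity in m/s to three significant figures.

2.04 m/s

A = z·y² = 2.9×2.12² = 13.03 m²
P = 2y√(1+z²) = 2×2.12×√(1+2.9²) = 13.01 m
R = A/P = 13.03/13.01 = 1.002 m
Q = (1/n)·A·R^(2/3)·S^(1/2) = (1/0.019) × 13.03 × 1.002^(2/3) × 0.0015^(1/2) = 26.61 m³/s
V = Q/A = 26.61/13.03 = 2.041 m/s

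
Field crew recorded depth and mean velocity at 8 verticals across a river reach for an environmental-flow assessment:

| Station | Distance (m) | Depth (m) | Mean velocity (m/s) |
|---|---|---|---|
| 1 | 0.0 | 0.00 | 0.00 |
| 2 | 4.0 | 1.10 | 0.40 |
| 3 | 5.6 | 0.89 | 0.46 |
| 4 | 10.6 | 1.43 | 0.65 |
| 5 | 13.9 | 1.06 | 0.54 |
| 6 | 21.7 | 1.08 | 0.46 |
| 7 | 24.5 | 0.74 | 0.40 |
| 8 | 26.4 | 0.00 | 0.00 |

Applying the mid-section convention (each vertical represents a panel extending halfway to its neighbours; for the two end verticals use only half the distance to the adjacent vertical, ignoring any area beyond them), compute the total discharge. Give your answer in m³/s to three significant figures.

12.9 m³/s

w_2 = (5.6 − 0.0)/2 = 2.8 m; q_2 = 0.40 × 1.10 × 2.8 = 1.232 m³/s
w_3 = (10.6 − 4.0)/2 = 3.3 m; q_3 = 0.46 × 0.89 × 3.3 = 1.351 m³/s
w_4 = (13.9 − 5.6)/2 = 4.15 m; q_4 = 0.65 × 1.43 × 4.15 = 3.857 m³/s
w_5 = (21.7 − 10.6)/2 = 5.55 m; q_5 = 0.54 × 1.06 × 5.55 = 3.177 m³/s
w_6 = (24.5 − 13.9)/2 = 5.3 m; q_6 = 0.46 × 1.08 × 5.3 = 2.633 m³/s
w_7 = (26.4 − 21.7)/2 = 2.35 m; q_7 = 0.40 × 0.74 × 2.35 = 0.6956 m³/s
Stations 1, 8 contribute zero (depth or velocity is 0).
Q = Σ qᵢ = 12.95 m³/s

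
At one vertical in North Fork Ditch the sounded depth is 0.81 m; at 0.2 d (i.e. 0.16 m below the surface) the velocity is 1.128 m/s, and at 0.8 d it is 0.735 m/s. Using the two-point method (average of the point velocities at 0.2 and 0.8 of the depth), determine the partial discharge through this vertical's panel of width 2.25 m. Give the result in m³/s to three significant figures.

v̄ = (1.128 + 0.735) / 2 = 0.9315 m/s
q = v̄ × d × w = 0.9315 × 0.81 × 2.25 = 1.698 m³/s

1.70 m³/s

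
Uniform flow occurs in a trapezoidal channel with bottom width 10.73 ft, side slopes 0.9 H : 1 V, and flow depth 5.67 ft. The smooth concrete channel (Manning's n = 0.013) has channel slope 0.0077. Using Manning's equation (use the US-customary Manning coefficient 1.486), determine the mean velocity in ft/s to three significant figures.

A = (b + z·y)·y = (10.73 + 0.9×5.67)×5.67 = 89.77 ft²
P = b + 2y√(1+z²) = 10.73 + 2×5.67×√(1+0.9²) = 25.99 ft
R = A/P = 89.77/25.99 = 3.455 ft
Q = (1.486/n)·A·R^(2/3)·S^(1/2) = (1.486/0.013) × 89.77 × 3.455^(2/3) × 0.0077^(1/2) = 2058 ft³/s
V = Q/A = 2058/89.77 = 22.92 ft/s

22.9 ft/s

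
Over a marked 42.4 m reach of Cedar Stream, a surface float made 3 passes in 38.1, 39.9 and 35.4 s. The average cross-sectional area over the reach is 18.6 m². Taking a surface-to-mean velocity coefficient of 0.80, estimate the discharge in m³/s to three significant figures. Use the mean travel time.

t̄ = (38.1 + 39.9 + 35.4) / 3 = 37.8 s
v_surface = L / t̄ = 42.4 / 37.8 = 1.122 m/s
v_mean = 0.80 × 1.122 = 0.8974 m/s
Q = A × v_mean = 18.6 × 0.8974 = 16.69 m³/s

16.7 m³/s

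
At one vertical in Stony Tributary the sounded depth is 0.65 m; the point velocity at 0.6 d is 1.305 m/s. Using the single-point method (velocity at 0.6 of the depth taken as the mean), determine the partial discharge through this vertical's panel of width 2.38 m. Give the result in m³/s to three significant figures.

v̄ = v₀.₆ = 1.305 m/s
q = v̄ × d × w = 1.305 × 0.65 × 2.38 = 2.019 m³/s

2.02 m³/s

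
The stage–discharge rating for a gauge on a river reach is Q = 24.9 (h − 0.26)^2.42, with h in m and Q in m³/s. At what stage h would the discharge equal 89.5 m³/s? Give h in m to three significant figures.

1.96 m

h − h₀ = (Q/C)^(1/b) = (89.5/24.9)^(1/2.42) = 1.697 m
h = 0.26 + 1.697 = 1.957 m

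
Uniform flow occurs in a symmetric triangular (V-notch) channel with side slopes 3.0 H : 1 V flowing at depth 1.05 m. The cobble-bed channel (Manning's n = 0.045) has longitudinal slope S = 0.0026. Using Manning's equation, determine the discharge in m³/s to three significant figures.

2.35 m³/s

A = z·y² = 3.0×1.05² = 3.308 m²
P = 2y√(1+z²) = 2×1.05×√(1+3.0²) = 6.641 m
R = A/P = 3.308/6.641 = 0.4981 m
Q = (1/n)·A·R^(2/3)·S^(1/2) = (1/0.045) × 3.308 × 0.4981^(2/3) × 0.0026^(1/2) = 2.355 m³/s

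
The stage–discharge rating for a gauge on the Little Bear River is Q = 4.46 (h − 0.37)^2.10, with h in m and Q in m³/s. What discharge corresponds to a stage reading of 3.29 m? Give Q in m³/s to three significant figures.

42.3 m³/s

Q = 4.46 × (3.29 − 0.37)^2.10 = 4.46 × 2.92^2.10 = 42.33 m³/s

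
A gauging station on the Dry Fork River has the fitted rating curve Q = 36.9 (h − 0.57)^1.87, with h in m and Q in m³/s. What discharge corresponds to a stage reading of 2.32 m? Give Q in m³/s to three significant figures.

Q = 36.9 × (2.32 − 0.57)^1.87 = 36.9 × 1.75^1.87 = 105.1 m³/s

105 m³/s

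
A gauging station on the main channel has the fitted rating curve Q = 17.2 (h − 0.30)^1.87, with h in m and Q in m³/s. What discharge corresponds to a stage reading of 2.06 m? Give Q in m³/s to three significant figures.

Q = 17.2 × (2.06 − 0.30)^1.87 = 17.2 × 1.76^1.87 = 49.50 m³/s

49.5 m³/s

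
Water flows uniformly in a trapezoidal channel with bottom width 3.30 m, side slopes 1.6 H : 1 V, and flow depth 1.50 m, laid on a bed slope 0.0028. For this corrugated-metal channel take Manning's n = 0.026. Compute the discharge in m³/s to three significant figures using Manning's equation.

16.9 m³/s

A = (b + z·y)·y = (3.30 + 1.6×1.50)×1.50 = 8.550 m²
P = b + 2y√(1+z²) = 3.30 + 2×1.50×√(1+1.6²) = 8.960 m
R = A/P = 8.550/8.960 = 0.9542 m
Q = (1/n)·A·R^(2/3)·S^(1/2) = (1/0.026) × 8.550 × 0.9542^(2/3) × 0.0028^(1/2) = 16.87 m³/s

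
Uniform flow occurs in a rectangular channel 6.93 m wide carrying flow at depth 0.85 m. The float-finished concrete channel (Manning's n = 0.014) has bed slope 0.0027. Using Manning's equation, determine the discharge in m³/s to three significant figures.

A = b·y = 6.93 × 0.85 = 5.891 m²
P = b + 2y = 6.93 + 2×0.85 = 8.630 m
R = A/P = 5.891/8.630 = 0.6826 m
Q = (1/n)·A·R^(2/3)·S^(1/2) = (1/0.014) × 5.891 × 0.6826^(2/3) × 0.0027^(1/2) = 16.95 m³/s

16.9 m³/s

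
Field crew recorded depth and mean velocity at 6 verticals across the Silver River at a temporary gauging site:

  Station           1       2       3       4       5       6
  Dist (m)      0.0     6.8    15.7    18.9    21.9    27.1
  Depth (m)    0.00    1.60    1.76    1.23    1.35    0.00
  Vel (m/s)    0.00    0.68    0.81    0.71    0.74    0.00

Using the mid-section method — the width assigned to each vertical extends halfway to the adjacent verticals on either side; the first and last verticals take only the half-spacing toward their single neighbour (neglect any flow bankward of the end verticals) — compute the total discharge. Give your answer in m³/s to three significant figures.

24.0 m³/s

w_2 = (15.7 − 0.0)/2 = 7.85 m; q_2 = 0.68 × 1.60 × 7.85 = 8.541 m³/s
w_3 = (18.9 − 6.8)/2 = 6.05 m; q_3 = 0.81 × 1.76 × 6.05 = 8.625 m³/s
w_4 = (21.9 − 15.7)/2 = 3.1 m; q_4 = 0.71 × 1.23 × 3.1 = 2.707 m³/s
w_5 = (27.1 − 18.9)/2 = 4.1 m; q_5 = 0.74 × 1.35 × 4.1 = 4.096 m³/s
Stations 1, 6 contribute zero (depth or velocity is 0).
Q = Σ qᵢ = 23.97 m³/s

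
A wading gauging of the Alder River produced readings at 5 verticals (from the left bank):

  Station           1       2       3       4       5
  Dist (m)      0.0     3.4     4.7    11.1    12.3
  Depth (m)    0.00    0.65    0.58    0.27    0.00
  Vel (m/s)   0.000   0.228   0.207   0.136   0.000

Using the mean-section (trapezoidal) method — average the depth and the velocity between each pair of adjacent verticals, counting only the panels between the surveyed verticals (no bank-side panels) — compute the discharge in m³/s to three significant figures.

0.777 m³/s

Panel 1-2: Δb = 3.4 m, d̄ = (0.00+0.65)/2 = 0.325, v̄ = (0.000+0.228)/2 = 0.114 → q = 3.4×0.325×0.114 = 0.1260 m³/s
Panel 2-3: Δb = 1.3 m, d̄ = (0.65+0.58)/2 = 0.615, v̄ = (0.228+0.207)/2 = 0.2175 → q = 1.3×0.615×0.2175 = 0.1739 m³/s
Panel 3-4: Δb = 6.4 m, d̄ = (0.58+0.27)/2 = 0.425, v̄ = (0.207+0.136)/2 = 0.1715 → q = 6.4×0.425×0.1715 = 0.4665 m³/s
Panel 4-5: Δb = 1.2 m, d̄ = (0.27+0.00)/2 = 0.135, v̄ = (0.136+0.000)/2 = 0.068 → q = 1.2×0.135×0.068 = 0.01102 m³/s
Q = Σ q = 0.7774 m³/s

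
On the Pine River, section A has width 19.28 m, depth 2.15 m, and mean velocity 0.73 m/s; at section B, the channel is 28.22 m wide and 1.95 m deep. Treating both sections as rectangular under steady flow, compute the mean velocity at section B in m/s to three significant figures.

0.550 m/s

Q = A₁V₁ = (19.28×2.15) × 0.73 = 30.26 m³/s
A₂ = 28.22 × 1.95 = 55.03 m²
V₂ = Q/A₂ = 30.26/55.03 = 0.5499 m/s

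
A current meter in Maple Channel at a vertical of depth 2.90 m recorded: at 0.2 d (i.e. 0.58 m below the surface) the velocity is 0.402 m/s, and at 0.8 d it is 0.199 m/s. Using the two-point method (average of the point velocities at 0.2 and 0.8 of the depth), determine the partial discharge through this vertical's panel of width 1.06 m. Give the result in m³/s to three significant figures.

v̄ = (0.402 + 0.199) / 2 = 0.3005 m/s
q = v̄ × d × w = 0.3005 × 2.90 × 1.06 = 0.9237 m³/s

0.924 m³/s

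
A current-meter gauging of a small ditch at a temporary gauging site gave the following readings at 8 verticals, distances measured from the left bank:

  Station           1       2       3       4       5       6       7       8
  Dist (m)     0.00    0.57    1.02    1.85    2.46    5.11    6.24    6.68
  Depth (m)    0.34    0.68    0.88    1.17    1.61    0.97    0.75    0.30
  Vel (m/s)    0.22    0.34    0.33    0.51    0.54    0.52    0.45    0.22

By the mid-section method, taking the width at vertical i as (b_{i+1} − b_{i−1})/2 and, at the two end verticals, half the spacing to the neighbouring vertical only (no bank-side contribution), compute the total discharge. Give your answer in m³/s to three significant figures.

3.40 m³/s

w_1 = (0.57 − 0.00)/2 = 0.285 m; q_1 = 0.22 × 0.34 × 0.285 = 0.02132 m³/s
w_2 = (1.02 − 0.00)/2 = 0.51 m; q_2 = 0.34 × 0.68 × 0.51 = 0.1179 m³/s
w_3 = (1.85 − 0.57)/2 = 0.64 m; q_3 = 0.33 × 0.88 × 0.64 = 0.1859 m³/s
w_4 = (2.46 − 1.02)/2 = 0.72 m; q_4 = 0.51 × 1.17 × 0.72 = 0.4296 m³/s
w_5 = (5.11 − 1.85)/2 = 1.63 m; q_5 = 0.54 × 1.61 × 1.63 = 1.417 m³/s
w_6 = (6.24 − 2.46)/2 = 1.89 m; q_6 = 0.52 × 0.97 × 1.89 = 0.9533 m³/s
w_7 = (6.68 − 5.11)/2 = 0.785 m; q_7 = 0.45 × 0.75 × 0.785 = 0.2649 m³/s
w_8 = (6.68 − 6.24)/2 = 0.22 m; q_8 = 0.22 × 0.30 × 0.22 = 0.01452 m³/s
Q = Σ qᵢ = 3.405 m³/s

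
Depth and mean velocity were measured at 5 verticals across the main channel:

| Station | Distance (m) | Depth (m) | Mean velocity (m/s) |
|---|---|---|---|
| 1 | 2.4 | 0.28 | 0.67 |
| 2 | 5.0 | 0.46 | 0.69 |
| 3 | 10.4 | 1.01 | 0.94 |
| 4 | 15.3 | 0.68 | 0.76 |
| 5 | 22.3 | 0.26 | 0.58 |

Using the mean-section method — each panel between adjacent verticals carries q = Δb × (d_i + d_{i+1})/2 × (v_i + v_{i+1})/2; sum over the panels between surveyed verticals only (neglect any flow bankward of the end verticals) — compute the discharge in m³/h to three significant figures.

34600 m³/h

Panel 1-2: Δb = 2.6 m, d̄ = (0.28+0.46)/2 = 0.37, v̄ = (0.67+0.69)/2 = 0.68 → q = 2.6×0.37×0.68 = 0.6542 m³/s
Panel 2-3: Δb = 5.4 m, d̄ = (0.46+1.01)/2 = 0.735, v̄ = (0.69+0.94)/2 = 0.815 → q = 5.4×0.735×0.815 = 3.235 m³/s
Panel 3-4: Δb = 4.9 m, d̄ = (1.01+0.68)/2 = 0.845, v̄ = (0.94+0.76)/2 = 0.85 → q = 4.9×0.845×0.85 = 3.519 m³/s
Panel 4-5: Δb = 7 m, d̄ = (0.68+0.26)/2 = 0.47, v̄ = (0.76+0.58)/2 = 0.67 → q = 7×0.47×0.67 = 2.204 m³/s
Q = Σ q = 9.613 m³/s
= 9.613 × 3600 = 34610 m³/h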